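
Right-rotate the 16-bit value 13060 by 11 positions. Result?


Rotate 0b11001100000100 right by 11 (16-bit) = 0b110000010000110 = 24710

24710


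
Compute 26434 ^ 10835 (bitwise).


0b110011101000010 ^ 0b10101001010011 = 0b100110100010001 = 19729

19729


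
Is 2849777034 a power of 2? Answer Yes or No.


0b10101001110111000010010110001010. Multiple bits set => No

No


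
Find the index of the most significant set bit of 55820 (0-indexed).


0b1101101000001100. Highest set bit at position 15

15


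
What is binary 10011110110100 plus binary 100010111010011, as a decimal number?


10011110110100 + 100010111010011 = 110110110000111 = 28039

28039


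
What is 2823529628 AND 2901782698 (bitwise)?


0b10101000010010111010010010011100 & 0b10101100111101011011000010101010 = 0b10101000010000011010000010001000 = 2822873224

2822873224


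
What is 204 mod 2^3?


204 & 7 = 4

4


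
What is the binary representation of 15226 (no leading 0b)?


15226 = 11101101111010 in binary

11101101111010


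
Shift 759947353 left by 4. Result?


0b101101010010111110000001011001 << 4 = 0b1011010100101111100000010110010000 = 12159157648

12159157648


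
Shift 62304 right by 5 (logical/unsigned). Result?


0b1111001101100000 >> 5 = 0b11110011011 = 1947

1947


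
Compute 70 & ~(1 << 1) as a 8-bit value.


70 & ~(1 << 1) = 68

68


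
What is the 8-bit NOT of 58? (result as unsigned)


~0b111010 = 0b11000101 = 197 (8-bit unsigned)

197


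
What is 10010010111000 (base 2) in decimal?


10010010111000 in decimal = 9400

9400


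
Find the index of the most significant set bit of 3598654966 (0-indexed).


0b11010110011111110001110111110110. Highest set bit at position 31

31


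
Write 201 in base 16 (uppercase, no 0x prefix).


201 = C9 hex

C9


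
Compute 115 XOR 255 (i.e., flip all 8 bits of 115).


115 ^ 255 = 140

140


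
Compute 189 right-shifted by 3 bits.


0b10111101 >> 3 = 0b10111 = 23

23


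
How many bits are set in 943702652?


0b111000001111111100001001111100 has 17 set bits

17


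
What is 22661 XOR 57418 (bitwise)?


0b101100010000101 ^ 0b1110000001001010 = 0b1011100011001111 = 47311

47311


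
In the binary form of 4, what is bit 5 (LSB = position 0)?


0b100, position 5 = 0

0


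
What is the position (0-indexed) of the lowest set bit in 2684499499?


0b10100000000000100011011000101011. Lowest set bit at position 0

0


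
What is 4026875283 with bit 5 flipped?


4026875283 ^ (1 << 5) = 4026875283 ^ 32 = 4026875315

4026875315


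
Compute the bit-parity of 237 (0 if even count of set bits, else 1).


0b11101101 has 6 ones => parity 0

0


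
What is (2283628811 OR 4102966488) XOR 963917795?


Step 1: 2283628811 | 4102966488 = 4238306779
Step 2: 4238306779 ^ 963917795 = 3320535608

3320535608


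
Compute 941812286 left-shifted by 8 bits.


0b111000001000101110101000111110 << 8 = 0b11100000100010111010100011111000000000 = 241103945216

241103945216


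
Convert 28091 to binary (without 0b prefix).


28091 = 110110110111011 in binary

110110110111011


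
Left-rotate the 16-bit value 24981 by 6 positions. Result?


Rotate 0b110000110010101 left by 6 (16-bit) = 0b110010101011000 = 25944

25944


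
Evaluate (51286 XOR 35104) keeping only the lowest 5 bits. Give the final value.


Step 1: 51286 ^ 35104 = 16758
Step 2: 16758 & 31 = 22

22


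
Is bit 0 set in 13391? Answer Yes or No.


0b11010001001111, bit 0 = 1. Yes

Yes


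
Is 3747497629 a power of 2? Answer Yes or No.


0b11011111010111100100011010011101. Multiple bits set => No

No


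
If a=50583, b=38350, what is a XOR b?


50583 ^ 38350 = 20569

20569


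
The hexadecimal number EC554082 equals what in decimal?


EC554082 hex = 3965010050 decimal

3965010050


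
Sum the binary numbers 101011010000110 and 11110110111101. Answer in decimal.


101011010000110 + 11110110111101 = 1001010001000011 = 37955

37955


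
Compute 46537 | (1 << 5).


46537 | (1 << 5) = 46537 | 32 = 46569

46569


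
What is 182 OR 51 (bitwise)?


0b10110110 | 0b110011 = 0b10110111 = 183

183


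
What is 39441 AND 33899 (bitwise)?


0b1001101000010001 & 0b1000010001101011 = 0b1000000000000001 = 32769

32769


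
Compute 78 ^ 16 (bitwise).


0b1001110 ^ 0b10000 = 0b1011110 = 94

94


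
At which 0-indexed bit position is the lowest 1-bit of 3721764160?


0b11011101110101011001110101000000. Lowest set bit at position 6

6


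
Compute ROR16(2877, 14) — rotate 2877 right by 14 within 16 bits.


Rotate 0b101100111101 right by 14 (16-bit) = 0b10110011110100 = 11508

11508


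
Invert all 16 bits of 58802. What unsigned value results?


58802 ^ 65535 = 6733

6733


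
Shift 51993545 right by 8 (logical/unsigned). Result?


0b11000110010101101111001001 >> 8 = 0b110001100101011011 = 203099

203099


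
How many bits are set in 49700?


0b1100001000100100 has 5 set bits

5


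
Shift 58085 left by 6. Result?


0b1110001011100101 << 6 = 0b1110001011100101000000 = 3717440

3717440


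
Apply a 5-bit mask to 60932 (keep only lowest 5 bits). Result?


60932 & 31 = 4

4


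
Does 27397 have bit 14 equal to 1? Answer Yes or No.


0b110101100000101, bit 14 = 1. Yes

Yes


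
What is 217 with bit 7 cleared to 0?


217 & ~(1 << 7) = 89

89


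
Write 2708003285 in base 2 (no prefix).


2708003285 = 10100001011010001101100111010101 in binary

10100001011010001101100111010101


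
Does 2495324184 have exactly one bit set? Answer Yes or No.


0b10010100101110111010000000011000. Multiple bits set => No

No


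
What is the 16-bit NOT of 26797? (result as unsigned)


~0b110100010101101 = 0b1001011101010010 = 38738 (16-bit unsigned)

38738


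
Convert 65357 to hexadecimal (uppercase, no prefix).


65357 = FF4D hex

FF4D


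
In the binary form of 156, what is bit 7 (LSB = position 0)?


0b10011100, position 7 = 1

1


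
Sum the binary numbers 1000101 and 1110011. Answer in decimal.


1000101 + 1110011 = 10111000 = 184

184


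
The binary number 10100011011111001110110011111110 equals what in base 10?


10100011011111001110110011111110 in decimal = 2742873342

2742873342


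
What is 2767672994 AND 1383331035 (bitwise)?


0b10100100111101110101011010100010 & 0b1010010011100111111010011011011 = 0b11100110101010010000010 = 7558274

7558274


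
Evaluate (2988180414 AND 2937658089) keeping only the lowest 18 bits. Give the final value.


Step 1: 2988180414 & 2937658089 = 2719482536
Step 2: 2719482536 & 262143 = 680

680


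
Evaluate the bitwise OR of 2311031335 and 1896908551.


0b10001001101111111000101000100111 | 0b1110001000100001000011100000111 = 0b11111001101111111000111100100111 = 4190080807

4190080807


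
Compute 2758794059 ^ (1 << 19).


2758794059 ^ (1 << 19) = 2758794059 ^ 524288 = 2758269771

2758269771


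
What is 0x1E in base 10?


1E hex = 30 decimal

30


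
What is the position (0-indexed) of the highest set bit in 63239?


0b1111011100000111. Highest set bit at position 15

15


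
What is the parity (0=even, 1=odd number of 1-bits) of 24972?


0b110000110001100 has 6 ones => parity 0

0


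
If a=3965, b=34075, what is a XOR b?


3965 ^ 34075 = 35430

35430


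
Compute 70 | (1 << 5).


70 | (1 << 5) = 70 | 32 = 102

102


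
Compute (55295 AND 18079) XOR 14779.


Step 1: 55295 & 18079 = 18079
Step 2: 18079 ^ 14779 = 32548

32548


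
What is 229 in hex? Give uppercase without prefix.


229 = E5 hex

E5


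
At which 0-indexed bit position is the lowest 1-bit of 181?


0b10110101. Lowest set bit at position 0

0


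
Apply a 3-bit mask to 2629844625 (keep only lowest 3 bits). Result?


2629844625 & 7 = 1

1


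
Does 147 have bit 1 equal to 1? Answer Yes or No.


0b10010011, bit 1 = 1. Yes

Yes


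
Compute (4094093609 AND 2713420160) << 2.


Step 1: 4094093609 & 2713420160 = 2684518656
Step 2: 2684518656 << 2 = 10738074624

10738074624


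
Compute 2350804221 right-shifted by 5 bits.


0b10001100000111100110110011111101 >> 5 = 0b100011000001111001101100111 = 73462631

73462631


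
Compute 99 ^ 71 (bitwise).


0b1100011 ^ 0b1000111 = 0b100100 = 36

36


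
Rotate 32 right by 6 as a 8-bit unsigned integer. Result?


Rotate 0b100000 right by 6 (8-bit) = 0b10000000 = 128

128


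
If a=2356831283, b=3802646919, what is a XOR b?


2356831283 ^ 3802646919 = 1860021684

1860021684


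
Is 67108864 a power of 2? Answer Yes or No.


0b100000000000000000000000000. Only one bit set => Yes

Yes


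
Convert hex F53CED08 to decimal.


F53CED08 hex = 4114410760 decimal

4114410760


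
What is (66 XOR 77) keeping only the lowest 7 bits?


Step 1: 66 ^ 77 = 15
Step 2: 15 & 127 = 15

15


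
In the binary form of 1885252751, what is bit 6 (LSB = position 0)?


0b1110000010111101010110010001111, position 6 = 0

0


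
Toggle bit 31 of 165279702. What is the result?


165279702 ^ (1 << 31) = 165279702 ^ 2147483648 = 2312763350

2312763350


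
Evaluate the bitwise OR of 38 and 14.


0b100110 | 0b1110 = 0b101110 = 46

46


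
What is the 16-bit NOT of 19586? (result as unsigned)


~0b100110010000010 = 0b1011001101111101 = 45949 (16-bit unsigned)

45949


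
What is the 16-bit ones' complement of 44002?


44002 ^ 65535 = 21533

21533


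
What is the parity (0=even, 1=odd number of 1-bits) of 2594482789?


0b10011010101001001010101001100101 has 15 ones => parity 1

1


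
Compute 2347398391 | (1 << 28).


2347398391 | (1 << 28) = 2347398391 | 268435456 = 2615833847

2615833847


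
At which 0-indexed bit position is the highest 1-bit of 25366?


0b110001100010110. Highest set bit at position 14

14


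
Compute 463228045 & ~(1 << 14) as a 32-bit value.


463228045 & ~(1 << 14) = 463211661

463211661


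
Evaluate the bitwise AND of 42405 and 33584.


0b1010010110100101 & 0b1000001100110000 = 0b1000000100100000 = 33056

33056


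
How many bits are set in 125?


0b1111101 has 6 set bits

6


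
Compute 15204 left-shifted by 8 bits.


0b11101101100100 << 8 = 0b1110110110010000000000 = 3892224

3892224


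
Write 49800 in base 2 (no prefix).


49800 = 1100001010001000 in binary

1100001010001000


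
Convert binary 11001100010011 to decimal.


11001100010011 in decimal = 13075

13075


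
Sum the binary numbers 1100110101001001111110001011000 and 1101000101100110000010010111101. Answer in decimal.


1100110101001001111110001011000 + 1101000101100110000010010111101 = 11001111010110000000000100010101 = 3478651157

3478651157


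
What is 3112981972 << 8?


0b10111001100011000101010111010100 << 8 = 0b1011100110001100010101011101010000000000 = 796923384832

796923384832


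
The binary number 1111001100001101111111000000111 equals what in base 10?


1111001100001101111111000000111 in decimal = 2038889991

2038889991


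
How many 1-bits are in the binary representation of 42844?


0b1010011101011100 has 9 set bits

9


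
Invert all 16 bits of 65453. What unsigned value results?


65453 ^ 65535 = 82

82


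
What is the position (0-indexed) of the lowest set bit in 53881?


0b1101001001111001. Lowest set bit at position 0

0


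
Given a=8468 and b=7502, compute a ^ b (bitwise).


8468 ^ 7502 = 15450

15450


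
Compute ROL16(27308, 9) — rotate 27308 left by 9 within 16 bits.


Rotate 0b110101010101100 left by 9 (16-bit) = 0b101100011010101 = 22741

22741


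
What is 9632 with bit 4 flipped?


9632 ^ (1 << 4) = 9632 ^ 16 = 9648

9648


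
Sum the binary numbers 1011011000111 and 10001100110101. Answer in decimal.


1011011000111 + 10001100110101 = 11100111111100 = 14844

14844


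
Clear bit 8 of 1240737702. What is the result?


1240737702 & ~(1 << 8) = 1240737446

1240737446


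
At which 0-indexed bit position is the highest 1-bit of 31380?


0b111101010010100. Highest set bit at position 14

14


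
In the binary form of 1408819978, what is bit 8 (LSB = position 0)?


0b1010011111110001110001100001010, position 8 = 1

1


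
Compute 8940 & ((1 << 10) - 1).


8940 & 1023 = 748

748


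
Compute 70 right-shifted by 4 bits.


0b1000110 >> 4 = 0b100 = 4

4


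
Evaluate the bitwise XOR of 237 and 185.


0b11101101 ^ 0b10111001 = 0b1010100 = 84

84


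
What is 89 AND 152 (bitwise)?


0b1011001 & 0b10011000 = 0b11000 = 24

24


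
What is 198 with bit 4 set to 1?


198 | (1 << 4) = 198 | 16 = 214

214


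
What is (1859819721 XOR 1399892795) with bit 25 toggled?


Step 1: 1859819721 ^ 1399892795 = 1034564594
Step 2: 1034564594 ^ (1 << 25) = 1034564594 ^ 33554432 = 1068119026

1068119026


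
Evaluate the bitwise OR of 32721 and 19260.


0b111111111010001 | 0b100101100111100 = 0b111111111111101 = 32765

32765


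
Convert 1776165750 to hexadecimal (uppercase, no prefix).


1776165750 = 69DE2376 hex

69DE2376


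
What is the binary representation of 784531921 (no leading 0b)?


784531921 = 101110110000110000000111010001 in binary

101110110000110000000111010001


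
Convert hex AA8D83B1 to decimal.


AA8D83B1 hex = 2861401009 decimal

2861401009


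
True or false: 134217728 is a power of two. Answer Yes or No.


0b1000000000000000000000000000. Only one bit set => Yes

Yes


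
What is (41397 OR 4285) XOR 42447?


Step 1: 41397 | 4285 = 45501
Step 2: 45501 ^ 42447 = 5234

5234


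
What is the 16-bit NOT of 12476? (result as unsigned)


~0b11000010111100 = 0b1100111101000011 = 53059 (16-bit unsigned)

53059


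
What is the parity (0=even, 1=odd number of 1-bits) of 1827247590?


0b1101100111010011001010111100110 has 18 ones => parity 0

0


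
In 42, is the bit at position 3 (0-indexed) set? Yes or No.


0b101010, bit 3 = 1. Yes

Yes


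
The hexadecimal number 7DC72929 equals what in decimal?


7DC72929 hex = 2110204201 decimal

2110204201


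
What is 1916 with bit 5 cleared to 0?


1916 & ~(1 << 5) = 1884

1884


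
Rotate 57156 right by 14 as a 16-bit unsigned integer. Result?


Rotate 0b1101111101000100 right by 14 (16-bit) = 0b111110100010011 = 32019

32019


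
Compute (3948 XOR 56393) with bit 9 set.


Step 1: 3948 ^ 56393 = 54053
Step 2: 54053 | (1 << 9) = 54053 | 512 = 54053

54053


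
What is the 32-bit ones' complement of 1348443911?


1348443911 ^ 4294967295 = 2946523384

2946523384


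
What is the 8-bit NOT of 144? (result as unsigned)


~0b10010000 = 0b1101111 = 111 (8-bit unsigned)

111


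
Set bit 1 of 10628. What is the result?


10628 | (1 << 1) = 10628 | 2 = 10630

10630


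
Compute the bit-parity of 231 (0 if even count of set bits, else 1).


0b11100111 has 6 ones => parity 0

0


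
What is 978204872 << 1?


0b111010010011100011100011001000 << 1 = 0b1110100100111000111000110010000 = 1956409744

1956409744


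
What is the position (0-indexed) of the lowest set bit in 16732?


0b100000101011100. Lowest set bit at position 2

2


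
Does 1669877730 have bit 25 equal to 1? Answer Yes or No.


0b1100011100010000100111111100010, bit 25 = 1. Yes

Yes


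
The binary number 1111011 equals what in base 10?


1111011 in decimal = 123

123


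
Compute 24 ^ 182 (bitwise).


0b11000 ^ 0b10110110 = 0b10101110 = 174

174


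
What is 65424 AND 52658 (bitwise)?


0b1111111110010000 & 0b1100110110110010 = 0b1100110110010000 = 52624

52624


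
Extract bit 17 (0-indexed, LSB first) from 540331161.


0b100000001101001100110010011001, position 17 = 0

0


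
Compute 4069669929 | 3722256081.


0b11110010100100100011110000101001 | 0b11011101110111010001111011010001 = 0b11111111110111110011111011111001 = 4292820729

4292820729


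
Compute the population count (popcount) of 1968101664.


0b1110101010011101101100100100000 has 15 set bits

15


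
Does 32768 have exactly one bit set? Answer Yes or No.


0b1000000000000000. Only one bit set => Yes

Yes


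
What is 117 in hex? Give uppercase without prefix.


117 = 75 hex

75


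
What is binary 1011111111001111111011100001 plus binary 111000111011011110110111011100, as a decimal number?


1011111111001111111011100001 + 111000111011011110110111011100 = 1000100111010101110110010111101 = 1156246717

1156246717


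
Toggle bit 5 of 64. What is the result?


64 ^ (1 << 5) = 64 ^ 32 = 96

96


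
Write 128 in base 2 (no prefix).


128 = 10000000 in binary

10000000


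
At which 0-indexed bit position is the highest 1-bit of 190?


0b10111110. Highest set bit at position 7

7


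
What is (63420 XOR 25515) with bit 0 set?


Step 1: 63420 ^ 25515 = 37911
Step 2: 37911 | (1 << 0) = 37911 | 1 = 37911

37911


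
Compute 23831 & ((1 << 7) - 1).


23831 & 127 = 23

23


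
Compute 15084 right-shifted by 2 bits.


0b11101011101100 >> 2 = 0b111010111011 = 3771

3771


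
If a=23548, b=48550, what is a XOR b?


23548 ^ 48550 = 58970

58970


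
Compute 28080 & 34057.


0b110110110110000 & 0b1000010100001001 = 0b10100000000 = 1280

1280


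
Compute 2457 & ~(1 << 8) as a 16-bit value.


2457 & ~(1 << 8) = 2201

2201


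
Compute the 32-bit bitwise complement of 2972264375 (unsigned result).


~0b10110001001010010010011110110111 = 0b1001110110101101101100001001000 = 1322702920 (32-bit unsigned)

1322702920


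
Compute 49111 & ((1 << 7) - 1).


49111 & 127 = 87

87


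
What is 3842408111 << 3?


0b11100101000001100111111010101111 << 3 = 0b11100101000001100111111010101111000 = 30739264888

30739264888


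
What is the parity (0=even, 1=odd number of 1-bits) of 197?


0b11000101 has 4 ones => parity 0

0


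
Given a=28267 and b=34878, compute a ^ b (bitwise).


28267 ^ 34878 = 58965

58965


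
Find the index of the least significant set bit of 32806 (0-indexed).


0b1000000000100110. Lowest set bit at position 1

1


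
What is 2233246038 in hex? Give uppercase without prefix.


2233246038 = 851CA156 hex

851CA156


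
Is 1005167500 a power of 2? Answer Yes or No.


0b111011111010011010001110001100. Multiple bits set => No

No


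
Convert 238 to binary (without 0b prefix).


238 = 11101110 in binary

11101110


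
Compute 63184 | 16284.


0b1111011011010000 | 0b11111110011100 = 0b1111111111011100 = 65500

65500


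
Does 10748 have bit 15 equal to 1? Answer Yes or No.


0b10100111111100, bit 15 = 0. No

No


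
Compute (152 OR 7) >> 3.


Step 1: 152 | 7 = 159
Step 2: 159 >> 3 = 19

19


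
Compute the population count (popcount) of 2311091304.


0b10001001110000000111010001101000 has 12 set bits

12


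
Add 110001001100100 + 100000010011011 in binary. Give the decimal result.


110001001100100 + 100000010011011 = 1010001011111111 = 41727

41727


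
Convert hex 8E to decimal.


8E hex = 142 decimal

142


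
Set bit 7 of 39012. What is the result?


39012 | (1 << 7) = 39012 | 128 = 39140

39140


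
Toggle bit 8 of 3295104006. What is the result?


3295104006 ^ (1 << 8) = 3295104006 ^ 256 = 3295104262

3295104262


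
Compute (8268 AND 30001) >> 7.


Step 1: 8268 & 30001 = 8192
Step 2: 8192 >> 7 = 64

64


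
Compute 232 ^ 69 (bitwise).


0b11101000 ^ 0b1000101 = 0b10101101 = 173

173


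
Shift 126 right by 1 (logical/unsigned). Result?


0b1111110 >> 1 = 0b111111 = 63

63


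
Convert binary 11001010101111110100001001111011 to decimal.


11001010101111110100001001111011 in decimal = 3401532027

3401532027


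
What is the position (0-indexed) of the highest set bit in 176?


0b10110000. Highest set bit at position 7

7


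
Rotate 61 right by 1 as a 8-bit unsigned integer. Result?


Rotate 0b111101 right by 1 (8-bit) = 0b10011110 = 158

158


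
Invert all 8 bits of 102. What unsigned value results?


102 ^ 255 = 153

153


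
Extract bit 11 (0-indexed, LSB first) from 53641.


0b1101000110001001, position 11 = 0

0


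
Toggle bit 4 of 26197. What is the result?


26197 ^ (1 << 4) = 26197 ^ 16 = 26181

26181


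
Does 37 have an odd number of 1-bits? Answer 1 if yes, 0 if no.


0b100101 has 3 ones => parity 1

1


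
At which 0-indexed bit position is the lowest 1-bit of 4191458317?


0b11111001110101001001010000001101. Lowest set bit at position 0

0


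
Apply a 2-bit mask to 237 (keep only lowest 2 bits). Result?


237 & 3 = 1

1


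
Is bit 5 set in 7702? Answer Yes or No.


0b1111000010110, bit 5 = 0. No

No


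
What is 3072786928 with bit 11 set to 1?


3072786928 | (1 << 11) = 3072786928 | 2048 = 3072788976

3072788976


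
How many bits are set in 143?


0b10001111 has 5 set bits

5


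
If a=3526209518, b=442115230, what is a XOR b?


3526209518 ^ 442115230 = 3363277680

3363277680


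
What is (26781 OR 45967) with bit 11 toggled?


Step 1: 26781 | 45967 = 64415
Step 2: 64415 ^ (1 << 11) = 64415 ^ 2048 = 62367

62367


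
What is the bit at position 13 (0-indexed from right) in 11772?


0b10110111111100, position 13 = 1

1


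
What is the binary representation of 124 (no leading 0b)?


124 = 1111100 in binary

1111100


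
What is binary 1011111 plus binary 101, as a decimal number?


1011111 + 101 = 1100100 = 100

100


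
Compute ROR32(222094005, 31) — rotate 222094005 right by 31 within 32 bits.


Rotate 0b1101001111001110001010110101 right by 31 (32-bit) = 0b11010011110011100010101101010 = 444188010

444188010


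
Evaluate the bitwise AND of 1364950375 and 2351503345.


0b1010001010110110111110101100111 & 0b10001100001010010001011111110001 = 0b10010001010101100001 = 595297

595297


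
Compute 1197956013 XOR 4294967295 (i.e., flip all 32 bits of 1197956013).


1197956013 ^ 4294967295 = 3097011282

3097011282


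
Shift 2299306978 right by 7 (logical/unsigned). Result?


0b10001001000011001010001111100010 >> 7 = 0b1000100100001100101000111 = 17963335

17963335


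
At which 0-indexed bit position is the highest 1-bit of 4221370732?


0b11111011100111010000000101101100. Highest set bit at position 31

31


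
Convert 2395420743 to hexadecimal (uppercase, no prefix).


2395420743 = 8EC73847 hex

8EC73847


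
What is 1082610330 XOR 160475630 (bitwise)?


0b1000000100001110101001010011010 ^ 0b1001100100001010100111101110 = 0b1001001000101111111101101110100 = 1226308468

1226308468


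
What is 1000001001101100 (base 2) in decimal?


1000001001101100 in decimal = 33388

33388


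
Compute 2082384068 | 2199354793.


0b1111100000111101010100011000100 | 0b10000011000101110111110110101001 = 0b11111111000111111111110111101101 = 4280286701

4280286701


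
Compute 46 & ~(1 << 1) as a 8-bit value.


46 & ~(1 << 1) = 44

44


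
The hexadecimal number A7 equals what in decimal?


A7 hex = 167 decimal

167


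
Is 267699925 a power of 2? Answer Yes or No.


0b1111111101001100011011010101. Multiple bits set => No

No


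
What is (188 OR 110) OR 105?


Step 1: 188 | 110 = 254
Step 2: 254 | 105 = 255

255


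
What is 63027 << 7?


0b1111011000110011 << 7 = 0b11110110001100110000000 = 8067456

8067456


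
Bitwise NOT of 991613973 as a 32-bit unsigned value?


~0b111011000110101101010000010101 = 0b11000100111001010010101111101010 = 3303353322 (32-bit unsigned)

3303353322


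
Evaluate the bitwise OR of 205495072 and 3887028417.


0b1100001111111001101100100000 | 0b11100111101011110101100011000001 = 0b11101111101111111101101111100001 = 4022328289

4022328289


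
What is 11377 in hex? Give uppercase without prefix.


11377 = 2C71 hex

2C71


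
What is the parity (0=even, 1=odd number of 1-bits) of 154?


0b10011010 has 4 ones => parity 0

0


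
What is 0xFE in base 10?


FE hex = 254 decimal

254


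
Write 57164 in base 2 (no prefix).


57164 = 1101111101001100 in binary

1101111101001100


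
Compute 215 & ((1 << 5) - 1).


215 & 31 = 23

23


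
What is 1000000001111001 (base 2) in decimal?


1000000001111001 in decimal = 32889

32889


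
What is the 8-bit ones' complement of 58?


58 ^ 255 = 197

197


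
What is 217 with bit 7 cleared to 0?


217 & ~(1 << 7) = 89

89


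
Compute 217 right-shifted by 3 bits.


0b11011001 >> 3 = 0b11011 = 27

27


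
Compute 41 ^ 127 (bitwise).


0b101001 ^ 0b1111111 = 0b1010110 = 86

86


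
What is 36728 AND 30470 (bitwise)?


0b1000111101111000 & 0b111011100000110 = 0b11100000000 = 1792

1792


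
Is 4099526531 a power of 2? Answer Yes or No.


0b11110100010110011100111110000011. Multiple bits set => No

No


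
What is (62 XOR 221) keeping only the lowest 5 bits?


Step 1: 62 ^ 221 = 227
Step 2: 227 & 31 = 3

3


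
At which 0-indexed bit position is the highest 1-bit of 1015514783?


0b111100100001111000011010011111. Highest set bit at position 29

29


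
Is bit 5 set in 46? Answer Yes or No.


0b101110, bit 5 = 1. Yes

Yes


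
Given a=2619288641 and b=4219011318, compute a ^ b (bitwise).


2619288641 ^ 4219011318 = 1734749367

1734749367


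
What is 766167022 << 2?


0b101101101010101100011111101110 << 2 = 0b10110110101010110001111110111000 = 3064668088

3064668088


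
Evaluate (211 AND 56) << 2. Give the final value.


Step 1: 211 & 56 = 16
Step 2: 16 << 2 = 64

64


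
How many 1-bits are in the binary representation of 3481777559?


0b11001111100001111011010110010111 has 20 set bits

20


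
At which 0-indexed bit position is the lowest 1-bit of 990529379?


0b111011000010100100011101100011. Lowest set bit at position 0

0


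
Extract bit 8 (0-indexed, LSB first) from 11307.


0b10110000101011, position 8 = 0

0


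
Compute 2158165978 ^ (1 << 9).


2158165978 ^ (1 << 9) = 2158165978 ^ 512 = 2158165466

2158165466


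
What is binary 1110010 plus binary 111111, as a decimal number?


1110010 + 111111 = 10110001 = 177

177


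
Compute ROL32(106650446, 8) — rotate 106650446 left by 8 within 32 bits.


Rotate 0b110010110110101101101001110 left by 8 (32-bit) = 0b1011011010110110100111000000110 = 1532710406

1532710406


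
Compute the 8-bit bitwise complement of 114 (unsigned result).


~0b1110010 = 0b10001101 = 141 (8-bit unsigned)

141


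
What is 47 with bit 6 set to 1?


47 | (1 << 6) = 47 | 64 = 111

111


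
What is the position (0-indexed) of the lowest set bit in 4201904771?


0b11111010011100111111101010000011. Lowest set bit at position 0

0


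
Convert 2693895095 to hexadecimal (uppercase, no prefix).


2693895095 = A09193B7 hex

A09193B7


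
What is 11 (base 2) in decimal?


11 in decimal = 3

3


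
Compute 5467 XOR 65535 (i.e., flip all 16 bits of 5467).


5467 ^ 65535 = 60068

60068


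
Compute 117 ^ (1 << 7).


117 ^ (1 << 7) = 117 ^ 128 = 245

245


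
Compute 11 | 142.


0b1011 | 0b10001110 = 0b10001111 = 143

143


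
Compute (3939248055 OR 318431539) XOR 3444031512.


Step 1: 3939248055 | 318431539 = 4211009463
Step 2: 4211009463 ^ 3444031512 = 934881199

934881199


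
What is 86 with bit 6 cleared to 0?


86 & ~(1 << 6) = 22

22


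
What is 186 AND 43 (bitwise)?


0b10111010 & 0b101011 = 0b101010 = 42

42


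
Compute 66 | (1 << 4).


66 | (1 << 4) = 66 | 16 = 82

82


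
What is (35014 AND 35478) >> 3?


Step 1: 35014 & 35478 = 34950
Step 2: 34950 >> 3 = 4368

4368


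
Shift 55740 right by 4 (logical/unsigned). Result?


0b1101100110111100 >> 4 = 0b110110011011 = 3483

3483


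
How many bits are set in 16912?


0b100001000010000 has 3 set bits

3


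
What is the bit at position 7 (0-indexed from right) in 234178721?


0b1101111101010100100010100001, position 7 = 1

1


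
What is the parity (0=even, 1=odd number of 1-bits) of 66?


0b1000010 has 2 ones => parity 0

0


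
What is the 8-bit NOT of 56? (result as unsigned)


~0b111000 = 0b11000111 = 199 (8-bit unsigned)

199


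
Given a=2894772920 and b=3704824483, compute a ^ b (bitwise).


2894772920 ^ 3704824483 = 1884919835

1884919835


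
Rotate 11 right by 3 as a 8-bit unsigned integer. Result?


Rotate 0b1011 right by 3 (8-bit) = 0b1100001 = 97

97


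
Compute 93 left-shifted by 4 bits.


0b1011101 << 4 = 0b10111010000 = 1488

1488


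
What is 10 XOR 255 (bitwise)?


0b1010 ^ 0b11111111 = 0b11110101 = 245

245


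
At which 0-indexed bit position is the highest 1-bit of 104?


0b1101000. Highest set bit at position 6

6


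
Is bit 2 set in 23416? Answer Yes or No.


0b101101101111000, bit 2 = 0. No

No


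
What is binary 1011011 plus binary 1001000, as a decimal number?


1011011 + 1001000 = 10100011 = 163

163


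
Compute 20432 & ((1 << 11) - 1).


20432 & 2047 = 2000

2000


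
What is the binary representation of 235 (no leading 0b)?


235 = 11101011 in binary

11101011


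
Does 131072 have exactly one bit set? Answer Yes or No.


0b100000000000000000. Only one bit set => Yes

Yes


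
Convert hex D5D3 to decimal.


D5D3 hex = 54739 decimal

54739


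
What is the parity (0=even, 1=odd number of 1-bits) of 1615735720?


0b1100000010011100010101110101000 has 13 ones => parity 1

1


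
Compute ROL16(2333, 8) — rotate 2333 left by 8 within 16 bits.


Rotate 0b100100011101 left by 8 (16-bit) = 0b1110100001001 = 7433

7433


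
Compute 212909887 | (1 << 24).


212909887 | (1 << 24) = 212909887 | 16777216 = 229687103

229687103


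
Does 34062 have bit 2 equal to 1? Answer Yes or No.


0b1000010100001110, bit 2 = 1. Yes

Yes


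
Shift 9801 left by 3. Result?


0b10011001001001 << 3 = 0b10011001001001000 = 78408

78408


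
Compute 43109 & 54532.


0b1010100001100101 & 0b1101010100000100 = 0b1000000000000100 = 32772

32772


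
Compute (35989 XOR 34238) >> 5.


Step 1: 35989 ^ 34238 = 2347
Step 2: 2347 >> 5 = 73

73


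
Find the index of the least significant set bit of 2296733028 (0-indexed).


0b10001000111001010101110101100100. Lowest set bit at position 2

2


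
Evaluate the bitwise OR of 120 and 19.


0b1111000 | 0b10011 = 0b1111011 = 123

123


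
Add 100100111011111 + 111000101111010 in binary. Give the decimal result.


100100111011111 + 111000101111010 = 1011101101011001 = 47961

47961


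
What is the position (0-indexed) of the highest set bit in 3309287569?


0b11000101001111111011100010010001. Highest set bit at position 31

31


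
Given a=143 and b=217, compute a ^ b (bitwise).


143 ^ 217 = 86

86


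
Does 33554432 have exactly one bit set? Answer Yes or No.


0b10000000000000000000000000. Only one bit set => Yes

Yes


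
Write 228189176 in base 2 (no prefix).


228189176 = 1101100110011110001111111000 in binary

1101100110011110001111111000


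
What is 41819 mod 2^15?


41819 & 32767 = 9051

9051


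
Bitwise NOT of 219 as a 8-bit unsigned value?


~0b11011011 = 0b100100 = 36 (8-bit unsigned)

36


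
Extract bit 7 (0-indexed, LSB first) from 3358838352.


0b11001000001100111100111001010000, position 7 = 0

0


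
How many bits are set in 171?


0b10101011 has 5 set bits

5


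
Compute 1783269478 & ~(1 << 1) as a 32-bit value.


1783269478 & ~(1 << 1) = 1783269476

1783269476


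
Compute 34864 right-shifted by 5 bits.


0b1000100000110000 >> 5 = 0b10001000001 = 1089

1089


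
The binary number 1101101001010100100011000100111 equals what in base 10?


1101101001010100100011000100111 in decimal = 1831487015

1831487015


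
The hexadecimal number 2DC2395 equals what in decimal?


2DC2395 hex = 47981461 decimal

47981461


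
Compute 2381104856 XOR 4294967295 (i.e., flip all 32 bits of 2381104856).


2381104856 ^ 4294967295 = 1913862439

1913862439


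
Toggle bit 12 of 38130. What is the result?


38130 ^ (1 << 12) = 38130 ^ 4096 = 34034

34034


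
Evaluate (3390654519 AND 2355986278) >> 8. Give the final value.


Step 1: 3390654519 & 2355986278 = 2282309670
Step 2: 2282309670 >> 8 = 8915272

8915272


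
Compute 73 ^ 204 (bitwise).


0b1001001 ^ 0b11001100 = 0b10000101 = 133

133


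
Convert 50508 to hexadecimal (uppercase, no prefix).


50508 = C54C hex

C54C


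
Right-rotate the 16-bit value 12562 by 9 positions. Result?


Rotate 0b11000100010010 right by 9 (16-bit) = 0b1000100100011000 = 35096

35096


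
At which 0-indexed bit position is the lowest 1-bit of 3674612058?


0b11011011000001100010000101011010. Lowest set bit at position 1

1


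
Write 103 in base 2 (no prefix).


103 = 1100111 in binary

1100111


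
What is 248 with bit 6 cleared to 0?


248 & ~(1 << 6) = 184

184


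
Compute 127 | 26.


0b1111111 | 0b11010 = 0b1111111 = 127

127


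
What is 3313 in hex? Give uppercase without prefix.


3313 = CF1 hex

CF1


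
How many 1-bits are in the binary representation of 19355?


0b100101110011011 has 9 set bits

9


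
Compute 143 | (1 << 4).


143 | (1 << 4) = 143 | 16 = 159

159


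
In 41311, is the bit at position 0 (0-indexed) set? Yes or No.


0b1010000101011111, bit 0 = 1. Yes

Yes


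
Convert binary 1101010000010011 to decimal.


1101010000010011 in decimal = 54291

54291


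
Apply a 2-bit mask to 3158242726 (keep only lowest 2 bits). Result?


3158242726 & 3 = 2

2


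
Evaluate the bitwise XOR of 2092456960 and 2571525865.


0b1111100101110000101110000000000 ^ 0b10011001010001100101111011101001 = 0b11100101111111100000001011101001 = 3858629353

3858629353


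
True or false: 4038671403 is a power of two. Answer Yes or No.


0b11110000101110010011110000101011. Multiple bits set => No

No


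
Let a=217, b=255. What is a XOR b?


217 ^ 255 = 38

38


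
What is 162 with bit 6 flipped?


162 ^ (1 << 6) = 162 ^ 64 = 226

226


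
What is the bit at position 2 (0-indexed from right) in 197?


0b11000101, position 2 = 1

1


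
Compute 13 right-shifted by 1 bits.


0b1101 >> 1 = 0b110 = 6

6


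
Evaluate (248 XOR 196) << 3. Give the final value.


Step 1: 248 ^ 196 = 60
Step 2: 60 << 3 = 480

480


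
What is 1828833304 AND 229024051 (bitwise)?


0b1101101000000011100100000011000 & 0b1101101001101010000100110011 = 0b1101000000001000000000010000 = 218136592

218136592


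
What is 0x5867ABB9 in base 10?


5867ABB9 hex = 1483189177 decimal

1483189177


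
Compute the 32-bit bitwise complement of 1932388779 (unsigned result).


~0b1110011001011011110100110101011 = 0b10001100110100100001011001010100 = 2362578516 (32-bit unsigned)

2362578516


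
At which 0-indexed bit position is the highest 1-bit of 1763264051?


0b1101001000110010100011000110011. Highest set bit at position 30

30


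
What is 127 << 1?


0b1111111 << 1 = 0b11111110 = 254

254


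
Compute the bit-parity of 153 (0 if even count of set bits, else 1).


0b10011001 has 4 ones => parity 0

0


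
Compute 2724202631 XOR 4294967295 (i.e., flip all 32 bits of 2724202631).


2724202631 ^ 4294967295 = 1570764664

1570764664


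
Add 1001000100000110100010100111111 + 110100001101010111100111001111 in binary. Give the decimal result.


1001000100000110100010100111111 + 110100001101010111100111001111 = 1111100101110001011111100001110 = 2092482318

2092482318


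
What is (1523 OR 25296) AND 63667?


Step 1: 1523 | 25296 = 26611
Step 2: 26611 & 63667 = 24755

24755


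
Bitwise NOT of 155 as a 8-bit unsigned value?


~0b10011011 = 0b1100100 = 100 (8-bit unsigned)

100


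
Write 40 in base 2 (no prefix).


40 = 101000 in binary

101000


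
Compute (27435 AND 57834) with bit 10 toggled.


Step 1: 27435 & 57834 = 24874
Step 2: 24874 ^ (1 << 10) = 24874 ^ 1024 = 25898

25898


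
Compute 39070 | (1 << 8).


39070 | (1 << 8) = 39070 | 256 = 39326

39326


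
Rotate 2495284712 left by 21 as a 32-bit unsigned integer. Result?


Rotate 0b10010100101110110000010111101000 left by 21 (32-bit) = 0b10111101000100101001011101100000 = 3172112224

3172112224


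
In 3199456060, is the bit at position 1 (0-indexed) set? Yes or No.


0b10111110101100111101001100111100, bit 1 = 0. No

No


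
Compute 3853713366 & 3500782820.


0b11100101101100101111111111010110 & 0b11010000101010011011010011100100 = 0b11000000101000001011010011000100 = 3231757508

3231757508


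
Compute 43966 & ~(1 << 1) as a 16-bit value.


43966 & ~(1 << 1) = 43964

43964


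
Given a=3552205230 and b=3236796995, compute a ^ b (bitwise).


3552205230 ^ 3236796995 = 324518893

324518893


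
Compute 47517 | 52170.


0b1011100110011101 | 0b1100101111001010 = 0b1111101111011111 = 64479

64479


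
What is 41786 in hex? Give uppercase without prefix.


41786 = A33A hex

A33A


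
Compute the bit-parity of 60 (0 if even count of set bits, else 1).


0b111100 has 4 ones => parity 0

0


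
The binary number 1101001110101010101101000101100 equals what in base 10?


1101001110101010101101000101100 in decimal = 1775589932

1775589932


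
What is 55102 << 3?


0b1101011100111110 << 3 = 0b1101011100111110000 = 440816

440816


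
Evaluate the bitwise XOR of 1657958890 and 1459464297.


0b1100010110100100111000111101010 ^ 0b1010110111111011010100001101001 = 0b110100001011111101100110000011 = 875551107

875551107


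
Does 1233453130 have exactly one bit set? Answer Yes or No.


0b1001001100001010000000001001010. Multiple bits set => No

No


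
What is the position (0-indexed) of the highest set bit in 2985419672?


0b10110001111100011110001110011000. Highest set bit at position 31

31


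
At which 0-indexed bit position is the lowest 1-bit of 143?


0b10001111. Lowest set bit at position 0

0


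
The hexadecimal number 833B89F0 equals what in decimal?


833B89F0 hex = 2201717232 decimal

2201717232


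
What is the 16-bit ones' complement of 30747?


30747 ^ 65535 = 34788

34788


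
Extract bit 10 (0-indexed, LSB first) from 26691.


0b110100001000011, position 10 = 0

0


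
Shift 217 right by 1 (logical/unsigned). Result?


0b11011001 >> 1 = 0b1101100 = 108

108


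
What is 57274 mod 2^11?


57274 & 2047 = 1978

1978


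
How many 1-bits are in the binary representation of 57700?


0b1110000101100100 has 7 set bits

7


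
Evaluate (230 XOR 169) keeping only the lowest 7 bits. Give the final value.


Step 1: 230 ^ 169 = 79
Step 2: 79 & 127 = 79

79
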